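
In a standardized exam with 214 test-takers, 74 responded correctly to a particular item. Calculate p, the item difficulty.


Item difficulty p = number correct / total examinees
p = 74 / 214
p = 0.3458

0.3458


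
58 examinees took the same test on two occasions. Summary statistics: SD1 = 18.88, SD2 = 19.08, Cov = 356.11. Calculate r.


r = cov(X,Y) / (SD_X * SD_Y)
r = 356.11 / (18.88 * 19.08)
r = 356.11 / 360.2304
r = 0.9886

0.9886


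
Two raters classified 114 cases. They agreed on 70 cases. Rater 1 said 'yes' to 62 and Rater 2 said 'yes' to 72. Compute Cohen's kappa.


P_o = 70/114 = 0.614035
P_e = (62*72 + 52*42) / 12996 = 0.511542
kappa = (P_o - P_e) / (1 - P_e)
kappa = (0.614035 - 0.511542) / (1 - 0.511542)
kappa = 0.2098

0.2098


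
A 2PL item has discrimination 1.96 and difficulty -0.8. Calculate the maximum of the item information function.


For 2PL, max info at theta = b = -0.8
I_max = a^2 / 4 = 1.96^2 / 4
= 3.8416 / 4
I_max = 0.9604

0.9604


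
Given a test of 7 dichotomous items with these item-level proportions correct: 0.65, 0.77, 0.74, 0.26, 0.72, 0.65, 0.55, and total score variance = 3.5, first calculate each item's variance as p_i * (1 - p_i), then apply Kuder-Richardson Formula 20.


For each item, compute p_i * q_i:
  Item 1: 0.65 * 0.35 = 0.2275
  Item 2: 0.77 * 0.23 = 0.1771
  Item 3: 0.74 * 0.26 = 0.1924
  Item 4: 0.26 * 0.74 = 0.1924
  Item 5: 0.72 * 0.28 = 0.2016
  Item 6: 0.65 * 0.35 = 0.2275
  Item 7: 0.55 * 0.45 = 0.2475
Sum(p_i * q_i) = 0.2275 + 0.1771 + 0.1924 + 0.1924 + 0.2016 + 0.2275 + 0.2475 = 1.466
KR-20 = (k/(k-1)) * (1 - Sum(p_i*q_i) / Var_total)
= (7/6) * (1 - 1.466/3.5)
= 1.1667 * 0.5811
KR-20 = 0.678

0.678


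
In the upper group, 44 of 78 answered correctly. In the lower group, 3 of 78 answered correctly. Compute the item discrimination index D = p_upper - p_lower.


p_upper = 44/78 = 0.5641
p_lower = 3/78 = 0.0385
D = 0.5641 - 0.0385 = 0.5256

0.5256


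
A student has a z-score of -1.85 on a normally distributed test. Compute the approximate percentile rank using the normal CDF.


CDF(z) = 0.5 * (1 + erf(z/sqrt(2)))
erf(-1.3081) = -0.9357
CDF = 0.0322
Percentile rank = 0.0322 * 100 = 3.22

3.22


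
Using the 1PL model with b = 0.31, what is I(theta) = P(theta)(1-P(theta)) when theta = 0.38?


P = 1/(1+exp(-(0.38-0.31))) = 0.5175
I = P*(1-P) = 0.5175 * 0.4825
I = 0.2497

0.2497


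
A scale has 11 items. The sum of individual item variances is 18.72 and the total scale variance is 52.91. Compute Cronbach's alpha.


alpha = (k/(k-1)) * (1 - sum(si^2)/s_total^2)
= (11/10) * (1 - 18.72/52.91)
alpha = 0.7108

0.7108


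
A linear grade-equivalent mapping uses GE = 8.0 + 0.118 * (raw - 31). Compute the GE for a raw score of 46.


raw - median = 46 - 31 = 15
slope * diff = 0.118 * 15 = 1.77
GE = 8.0 + 1.77
GE = 9.77

9.77


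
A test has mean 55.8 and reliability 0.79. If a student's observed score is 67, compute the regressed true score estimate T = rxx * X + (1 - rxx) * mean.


T_est = rxx * X + (1 - rxx) * mean
T_est = 0.79 * 67 + 0.21 * 55.8
T_est = 52.93 + 11.718
T_est = 64.648

64.648


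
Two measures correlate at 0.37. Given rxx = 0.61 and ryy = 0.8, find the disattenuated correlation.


r_corrected = rxy / sqrt(rxx * ryy)
= 0.37 / sqrt(0.61 * 0.8)
= 0.37 / sqrt(0.488)
= 0.37 / 0.69857
r_corrected = 0.5297

0.5297


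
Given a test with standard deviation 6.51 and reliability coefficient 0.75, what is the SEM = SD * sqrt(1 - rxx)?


SEM = SD * sqrt(1 - rxx)
SEM = 6.51 * sqrt(1 - 0.75)
SEM = 6.51 * sqrt(0.25) = 6.51 * 0.5
SEM = 3.255

3.255


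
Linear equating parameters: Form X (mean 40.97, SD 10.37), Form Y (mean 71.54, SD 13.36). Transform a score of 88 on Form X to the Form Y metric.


slope = SD_Y / SD_X = 13.36 / 10.37 ~ 1.2883
intercept = mean_Y - slope * mean_X = 71.54 - (13.36 / 10.37) * 40.97 ~ 18.757
Y = slope * X + intercept. To avoid rounding drift from the rounded slope/intercept, evaluate the equivalent form Y = mean_Y + SD_Y * (X - mean_X) / SD_X at full precision:
Y = 71.54 + 13.36 * (88 - 40.97) / 10.37
Y = 71.54 + 13.36 * 47.03 / 10.37
Y = 71.54 + 628.3208 / 10.37
Y = 71.54 + 60.5902
Y = 132.1302

132.1302


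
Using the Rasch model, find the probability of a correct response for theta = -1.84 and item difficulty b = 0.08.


theta - b = -1.84 - 0.08 = -1.92
exp(-(theta - b)) = exp(1.92) = 6.821
P = 1 / (1 + 6.821)
P = 0.1279

0.1279


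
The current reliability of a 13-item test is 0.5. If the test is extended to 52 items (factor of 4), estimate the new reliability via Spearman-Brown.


r_new = (n * rxx) / (1 + (n-1) * rxx)
r_new = (4 * 0.5) / (1 + 3 * 0.5)
r_new = 2.0 / 2.5
r_new = 0.8

0.8


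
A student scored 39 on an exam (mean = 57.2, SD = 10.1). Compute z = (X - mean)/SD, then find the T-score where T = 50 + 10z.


z = (X - mean) / SD = (39 - 57.2) / 10.1
z = -18.2 / 10.1
z = -1.802
T-score = T = 50 + 10z
Carry z at full precision (z = -18.2 / 10.1) into the conversion:
T-score = 50 + 10 * (-18.2 / 10.1) = 50 + -182 / 10.1
T-score = 50 + -18.0198
T-score = 31.9802

31.9802


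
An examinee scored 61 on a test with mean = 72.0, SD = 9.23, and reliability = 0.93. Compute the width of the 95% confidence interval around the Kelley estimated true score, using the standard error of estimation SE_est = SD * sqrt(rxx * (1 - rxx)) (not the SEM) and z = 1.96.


True score estimate = 0.93*61 + 0.07*72.0 = 61.77
SE_est = SD * sqrt(rxx * (1 - rxx)) = 9.23 * sqrt(0.93 * 0.07) = 9.23 * sqrt(0.0651) = 2.355007
CI = T_est +/- z * SE_est, so width = 2 * z * SE_est = 2 * 1.96 * 2.355007
Width = 9.2316

9.2316


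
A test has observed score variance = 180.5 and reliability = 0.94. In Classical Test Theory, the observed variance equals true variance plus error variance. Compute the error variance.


var_true = rxx * var_obs = 0.94 * 180.5 = 169.67
var_error = var_obs - var_true
var_error = 180.5 - 169.67
var_error = 10.83

10.83


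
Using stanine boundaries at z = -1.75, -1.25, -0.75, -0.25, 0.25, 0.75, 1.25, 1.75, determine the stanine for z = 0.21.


Stanine boundaries: [-1.75, -1.25, -0.75, -0.25, 0.25, 0.75, 1.25, 1.75]
z = 0.21
Check each boundary:
  z >= -1.75 -> could be stanine 2
  z >= -1.25 -> could be stanine 3
  z >= -0.75 -> could be stanine 4
  z >= -0.25 -> could be stanine 5
  z < 0.25
  z < 0.75
  z < 1.25
  z < 1.75
Highest qualifying boundary gives stanine = 5

5


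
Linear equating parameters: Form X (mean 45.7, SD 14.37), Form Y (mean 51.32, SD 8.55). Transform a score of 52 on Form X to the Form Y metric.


slope = SD_Y / SD_X = 8.55 / 14.37 ~ 0.595
intercept = mean_Y - slope * mean_X = 51.32 - (8.55 / 14.37) * 45.7 ~ 24.129
Y = slope * X + intercept. To avoid rounding drift from the rounded slope/intercept, evaluate the equivalent form Y = mean_Y + SD_Y * (X - mean_X) / SD_X at full precision:
Y = 51.32 + 8.55 * (52 - 45.7) / 14.37
Y = 51.32 + 8.55 * 6.3 / 14.37
Y = 51.32 + 53.865 / 14.37
Y = 51.32 + 3.7484
Y = 55.0684

55.0684


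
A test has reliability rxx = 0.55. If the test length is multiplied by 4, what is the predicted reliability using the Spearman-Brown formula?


r_new = (n * rxx) / (1 + (n-1) * rxx)
r_new = (4 * 0.55) / (1 + 3 * 0.55)
r_new = 2.2 / 2.65
r_new = 0.8302

0.8302


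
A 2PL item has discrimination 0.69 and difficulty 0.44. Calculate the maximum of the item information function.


For 2PL, max info at theta = b = 0.44
I_max = a^2 / 4 = 0.69^2 / 4
= 0.4761 / 4
I_max = 0.119

0.119


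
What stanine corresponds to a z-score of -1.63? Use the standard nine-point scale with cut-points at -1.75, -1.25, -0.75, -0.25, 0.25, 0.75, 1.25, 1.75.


Stanine boundaries: [-1.75, -1.25, -0.75, -0.25, 0.25, 0.75, 1.25, 1.75]
z = -1.63
Check each boundary:
  z >= -1.75 -> could be stanine 2
  z < -1.25
  z < -0.75
  z < -0.25
  z < 0.25
  z < 0.75
  z < 1.25
  z < 1.75
Highest qualifying boundary gives stanine = 2

2


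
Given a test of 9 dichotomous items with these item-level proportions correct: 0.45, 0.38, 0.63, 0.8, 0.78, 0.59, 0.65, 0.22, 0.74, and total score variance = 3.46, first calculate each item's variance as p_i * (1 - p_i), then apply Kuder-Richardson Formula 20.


For each item, compute p_i * q_i:
  Item 1: 0.45 * 0.55 = 0.2475
  Item 2: 0.38 * 0.62 = 0.2356
  Item 3: 0.63 * 0.37 = 0.2331
  Item 4: 0.8 * 0.2 = 0.16
  Item 5: 0.78 * 0.22 = 0.1716
  Item 6: 0.59 * 0.41 = 0.2419
  Item 7: 0.65 * 0.35 = 0.2275
  Item 8: 0.22 * 0.78 = 0.1716
  Item 9: 0.74 * 0.26 = 0.1924
Sum(p_i * q_i) = 0.2475 + 0.2356 + 0.2331 + 0.16 + 0.1716 + 0.2419 + 0.2275 + 0.1716 + 0.1924 = 1.8812
KR-20 = (k/(k-1)) * (1 - Sum(p_i*q_i) / Var_total)
= (9/8) * (1 - 1.8812/3.46)
= 1.125 * 0.4563
KR-20 = 0.5133

0.5133


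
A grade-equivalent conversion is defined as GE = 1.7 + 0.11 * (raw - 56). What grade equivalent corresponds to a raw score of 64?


raw - median = 64 - 56 = 8
slope * diff = 0.11 * 8 = 0.88
GE = 1.7 + 0.88
GE = 2.58

2.58


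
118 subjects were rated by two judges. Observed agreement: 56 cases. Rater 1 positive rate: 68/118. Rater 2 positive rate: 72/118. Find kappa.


P_o = 56/118 = 0.474576
P_e = (68*72 + 50*46) / 13924 = 0.516806
kappa = (P_o - P_e) / (1 - P_e)
kappa = (0.474576 - 0.516806) / (1 - 0.516806)
kappa = -0.0874

-0.0874


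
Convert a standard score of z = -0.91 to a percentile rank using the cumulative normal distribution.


CDF(z) = 0.5 * (1 + erf(z/sqrt(2)))
erf(-0.6435) = -0.6372
CDF = 0.1814
Percentile rank = 0.1814 * 100 = 18.14

18.14


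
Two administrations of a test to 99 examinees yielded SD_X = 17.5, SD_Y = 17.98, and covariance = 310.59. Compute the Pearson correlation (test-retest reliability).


r = cov(X,Y) / (SD_X * SD_Y)
r = 310.59 / (17.5 * 17.98)
r = 310.59 / 314.65
r = 0.9871

0.9871


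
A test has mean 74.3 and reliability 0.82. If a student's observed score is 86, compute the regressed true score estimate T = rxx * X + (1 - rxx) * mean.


T_est = rxx * X + (1 - rxx) * mean
T_est = 0.82 * 86 + 0.18 * 74.3
T_est = 70.52 + 13.374
T_est = 83.894

83.894


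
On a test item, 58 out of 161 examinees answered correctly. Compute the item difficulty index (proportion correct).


Item difficulty p = number correct / total examinees
p = 58 / 161
p = 0.3602

0.3602


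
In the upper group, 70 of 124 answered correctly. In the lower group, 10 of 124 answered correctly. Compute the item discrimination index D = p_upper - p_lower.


p_upper = 70/124 = 0.5645
p_lower = 10/124 = 0.0806
D = 0.5645 - 0.0806 = 0.4839

0.4839


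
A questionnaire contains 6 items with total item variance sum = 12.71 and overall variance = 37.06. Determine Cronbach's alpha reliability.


alpha = (k/(k-1)) * (1 - sum(si^2)/s_total^2)
= (6/5) * (1 - 12.71/37.06)
alpha = 0.7885

0.7885


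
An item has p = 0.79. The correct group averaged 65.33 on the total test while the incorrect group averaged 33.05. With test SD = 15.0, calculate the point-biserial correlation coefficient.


q = 1 - p = 0.21
rpb = ((M1 - M0) / SD) * sqrt(p * q)
rpb = ((65.33 - 33.05) / 15.0) * sqrt(0.79 * 0.21)
rpb = 0.8765

0.8765


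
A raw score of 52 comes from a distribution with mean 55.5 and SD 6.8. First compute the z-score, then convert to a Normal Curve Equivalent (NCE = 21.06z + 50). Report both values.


z = (X - mean) / SD = (52 - 55.5) / 6.8
z = -3.5 / 6.8
z = -0.5147
NCE = NCE = 21.06z + 50
Carry z at full precision (z = -3.5 / 6.8) into the conversion:
NCE = 21.06 * (-3.5 / 6.8) + 50 = -73.71 / 6.8 + 50
NCE = -10.8397 + 50
NCE = 39.1603

39.1603


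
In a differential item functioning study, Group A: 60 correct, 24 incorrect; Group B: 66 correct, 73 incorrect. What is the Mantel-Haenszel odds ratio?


Odds_A = 60/24 = 2.5
Odds_B = 66/73 = 0.9041
OR = Odds_A / Odds_B = 2.5 / 0.9041
Exactly, OR = (60 * 73) / (24 * 66) = 4380 / 1584
OR = 2.7652

2.7652


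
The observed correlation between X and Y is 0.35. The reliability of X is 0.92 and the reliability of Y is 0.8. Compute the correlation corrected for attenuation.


r_corrected = rxy / sqrt(rxx * ryy)
= 0.35 / sqrt(0.92 * 0.8)
= 0.35 / sqrt(0.736)
= 0.35 / 0.857904
r_corrected = 0.408

0.408


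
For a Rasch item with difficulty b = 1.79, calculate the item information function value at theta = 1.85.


P = 1/(1+exp(-(1.85-1.79))) = 0.515
I = P*(1-P) = 0.515 * 0.485
I = 0.2498

0.2498


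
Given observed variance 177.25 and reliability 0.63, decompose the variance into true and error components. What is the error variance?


var_true = rxx * var_obs = 0.63 * 177.25 = 111.6675
var_error = var_obs - var_true
var_error = 177.25 - 111.6675
var_error = 65.5825

65.5825


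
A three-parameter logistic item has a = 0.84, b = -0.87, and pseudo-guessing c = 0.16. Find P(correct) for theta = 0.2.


logit = 0.84*(0.2 - -0.87) = 0.8988
P* = 1/(1 + exp(-0.8988)) = 0.7107
P = 0.16 + (1 - 0.16) * 0.7107
P = 0.757

0.757


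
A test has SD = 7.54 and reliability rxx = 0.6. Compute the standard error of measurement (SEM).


SEM = SD * sqrt(1 - rxx)
SEM = 7.54 * sqrt(1 - 0.6)
SEM = 7.54 * sqrt(0.4) = 7.54 * 0.632456
SEM = 4.7687

4.7687


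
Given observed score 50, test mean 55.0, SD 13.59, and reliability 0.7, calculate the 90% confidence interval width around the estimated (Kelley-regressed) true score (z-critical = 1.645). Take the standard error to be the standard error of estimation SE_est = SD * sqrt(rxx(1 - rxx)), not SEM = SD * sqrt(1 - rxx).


True score estimate = 0.7*50 + 0.3*55.0 = 51.5
SE_est = SD * sqrt(rxx * (1 - rxx)) = 13.59 * sqrt(0.7 * 0.3) = 13.59 * sqrt(0.21) = 6.22772
CI = T_est +/- z * SE_est, so width = 2 * z * SE_est = 2 * 1.645 * 6.22772
Width = 20.4892

20.4892


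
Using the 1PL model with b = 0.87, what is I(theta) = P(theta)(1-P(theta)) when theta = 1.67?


P = 1/(1+exp(-(1.67-0.87))) = 0.69
I = P*(1-P) = 0.69 * 0.31
I = 0.2139

0.2139


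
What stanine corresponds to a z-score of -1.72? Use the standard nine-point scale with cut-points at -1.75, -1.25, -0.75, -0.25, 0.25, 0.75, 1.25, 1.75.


Stanine boundaries: [-1.75, -1.25, -0.75, -0.25, 0.25, 0.75, 1.25, 1.75]
z = -1.72
Check each boundary:
  z >= -1.75 -> could be stanine 2
  z < -1.25
  z < -0.75
  z < -0.25
  z < 0.25
  z < 0.75
  z < 1.25
  z < 1.75
Highest qualifying boundary gives stanine = 2

2


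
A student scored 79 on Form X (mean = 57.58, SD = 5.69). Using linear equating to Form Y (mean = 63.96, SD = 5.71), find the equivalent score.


slope = SD_Y / SD_X = 5.71 / 5.69 ~ 1.0035
intercept = mean_Y - slope * mean_X = 63.96 - (5.71 / 5.69) * 57.58 ~ 6.1776
Y = slope * X + intercept. To avoid rounding drift from the rounded slope/intercept, evaluate the equivalent form Y = mean_Y + SD_Y * (X - mean_X) / SD_X at full precision:
Y = 63.96 + 5.71 * (79 - 57.58) / 5.69
Y = 63.96 + 5.71 * 21.42 / 5.69
Y = 63.96 + 122.3082 / 5.69
Y = 63.96 + 21.4953
Y = 85.4553

85.4553


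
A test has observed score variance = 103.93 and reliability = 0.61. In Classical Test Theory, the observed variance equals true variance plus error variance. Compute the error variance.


var_true = rxx * var_obs = 0.61 * 103.93 = 63.3973
var_error = var_obs - var_true
var_error = 103.93 - 63.3973
var_error = 40.5327

40.5327


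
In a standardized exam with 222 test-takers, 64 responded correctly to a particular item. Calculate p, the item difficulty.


Item difficulty p = number correct / total examinees
p = 64 / 222
p = 0.2883

0.2883


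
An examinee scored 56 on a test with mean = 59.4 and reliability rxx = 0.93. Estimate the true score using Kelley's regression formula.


T_est = rxx * X + (1 - rxx) * mean
T_est = 0.93 * 56 + 0.07 * 59.4
T_est = 52.08 + 4.158
T_est = 56.238

56.238


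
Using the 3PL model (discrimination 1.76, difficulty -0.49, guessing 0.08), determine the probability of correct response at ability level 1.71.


logit = 1.76*(1.71 - -0.49) = 3.872
P* = 1/(1 + exp(-3.872)) = 0.9796
P = 0.08 + (1 - 0.08) * 0.9796
P = 0.9812

0.9812


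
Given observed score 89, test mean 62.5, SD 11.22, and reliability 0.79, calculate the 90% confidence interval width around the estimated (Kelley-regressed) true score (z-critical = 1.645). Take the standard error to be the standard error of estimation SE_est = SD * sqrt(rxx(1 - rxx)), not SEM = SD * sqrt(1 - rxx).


True score estimate = 0.79*89 + 0.21*62.5 = 83.435
SE_est = SD * sqrt(rxx * (1 - rxx)) = 11.22 * sqrt(0.79 * 0.21) = 11.22 * sqrt(0.1659) = 4.569998
CI = T_est +/- z * SE_est, so width = 2 * z * SE_est = 2 * 1.645 * 4.569998
Width = 15.0353

15.0353


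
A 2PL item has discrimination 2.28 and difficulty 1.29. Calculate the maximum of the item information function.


For 2PL, max info at theta = b = 1.29
I_max = a^2 / 4 = 2.28^2 / 4
= 5.1984 / 4
I_max = 1.2996

1.2996


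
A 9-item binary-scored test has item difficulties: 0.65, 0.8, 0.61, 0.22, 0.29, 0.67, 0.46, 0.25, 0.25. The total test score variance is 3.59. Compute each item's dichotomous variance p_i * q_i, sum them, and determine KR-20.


For each item, compute p_i * q_i:
  Item 1: 0.65 * 0.35 = 0.2275
  Item 2: 0.8 * 0.2 = 0.16
  Item 3: 0.61 * 0.39 = 0.2379
  Item 4: 0.22 * 0.78 = 0.1716
  Item 5: 0.29 * 0.71 = 0.2059
  Item 6: 0.67 * 0.33 = 0.2211
  Item 7: 0.46 * 0.54 = 0.2484
  Item 8: 0.25 * 0.75 = 0.1875
  Item 9: 0.25 * 0.75 = 0.1875
Sum(p_i * q_i) = 0.2275 + 0.16 + 0.2379 + 0.1716 + 0.2059 + 0.2211 + 0.2484 + 0.1875 + 0.1875 = 1.8474
KR-20 = (k/(k-1)) * (1 - Sum(p_i*q_i) / Var_total)
= (9/8) * (1 - 1.8474/3.59)
= 1.125 * 0.4854
KR-20 = 0.5461

0.5461


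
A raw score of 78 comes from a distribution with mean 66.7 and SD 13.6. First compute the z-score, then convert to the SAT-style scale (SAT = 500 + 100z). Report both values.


z = (X - mean) / SD = (78 - 66.7) / 13.6
z = 11.3 / 13.6
z = 0.8309
SAT-scale = SAT = 500 + 100z
Carry z at full precision (z = 11.3 / 13.6) into the conversion:
SAT-scale = 500 + 100 * (11.3 / 13.6) = 500 + 1130 / 13.6
SAT-scale = 500 + 83.0882
SAT-scale = 583.0882

583.0882


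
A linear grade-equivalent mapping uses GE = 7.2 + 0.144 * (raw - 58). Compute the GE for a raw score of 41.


raw - median = 41 - 58 = -17
slope * diff = 0.144 * -17 = -2.448
GE = 7.2 + -2.448
GE = 4.752

4.752


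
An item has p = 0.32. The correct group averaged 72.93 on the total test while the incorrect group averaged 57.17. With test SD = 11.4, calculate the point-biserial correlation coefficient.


q = 1 - p = 0.68
rpb = ((M1 - M0) / SD) * sqrt(p * q)
rpb = ((72.93 - 57.17) / 11.4) * sqrt(0.32 * 0.68)
rpb = 0.6449

0.6449


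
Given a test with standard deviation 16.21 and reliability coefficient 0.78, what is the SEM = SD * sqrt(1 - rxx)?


SEM = SD * sqrt(1 - rxx)
SEM = 16.21 * sqrt(1 - 0.78)
SEM = 16.21 * sqrt(0.22) = 16.21 * 0.469042
SEM = 7.6032

7.6032


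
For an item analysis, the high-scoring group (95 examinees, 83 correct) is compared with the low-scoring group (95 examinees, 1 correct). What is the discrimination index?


p_upper = 83/95 = 0.8737
p_lower = 1/95 = 0.0105
D = 0.8737 - 0.0105 = 0.8632

0.8632


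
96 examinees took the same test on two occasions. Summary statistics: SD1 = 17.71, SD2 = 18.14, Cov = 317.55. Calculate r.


r = cov(X,Y) / (SD_X * SD_Y)
r = 317.55 / (17.71 * 18.14)
r = 317.55 / 321.2594
r = 0.9885

0.9885


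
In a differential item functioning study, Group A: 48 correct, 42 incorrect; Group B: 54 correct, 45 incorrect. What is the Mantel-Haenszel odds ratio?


Odds_A = 48/42 = 1.1429
Odds_B = 54/45 = 1.2
OR = Odds_A / Odds_B = 1.1429 / 1.2
Exactly, OR = (48 * 45) / (42 * 54) = 2160 / 2268
OR = 0.9524

0.9524


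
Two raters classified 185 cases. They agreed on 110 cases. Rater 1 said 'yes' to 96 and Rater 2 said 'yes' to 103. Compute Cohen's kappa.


P_o = 110/185 = 0.594595
P_e = (96*103 + 89*82) / 34225 = 0.502148
kappa = (P_o - P_e) / (1 - P_e)
kappa = (0.594595 - 0.502148) / (1 - 0.502148)
kappa = 0.1857

0.1857


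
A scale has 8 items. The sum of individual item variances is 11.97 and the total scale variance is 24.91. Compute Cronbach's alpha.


alpha = (k/(k-1)) * (1 - sum(si^2)/s_total^2)
= (8/7) * (1 - 11.97/24.91)
alpha = 0.5937

0.5937


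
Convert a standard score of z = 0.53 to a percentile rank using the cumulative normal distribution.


CDF(z) = 0.5 * (1 + erf(z/sqrt(2)))
erf(0.3748) = 0.4039
CDF = 0.7019
Percentile rank = 0.7019 * 100 = 70.19

70.19


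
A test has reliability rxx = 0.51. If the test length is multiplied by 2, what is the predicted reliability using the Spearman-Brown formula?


r_new = (n * rxx) / (1 + (n-1) * rxx)
r_new = (2 * 0.51) / (1 + 1 * 0.51)
r_new = 1.02 / 1.51
r_new = 0.6755

0.6755


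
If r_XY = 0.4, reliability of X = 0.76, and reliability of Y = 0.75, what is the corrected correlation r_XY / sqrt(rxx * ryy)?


r_corrected = rxy / sqrt(rxx * ryy)
= 0.4 / sqrt(0.76 * 0.75)
= 0.4 / sqrt(0.57)
= 0.4 / 0.754983
r_corrected = 0.5298

0.5298


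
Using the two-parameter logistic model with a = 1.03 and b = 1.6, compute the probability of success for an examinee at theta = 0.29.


a*(theta - b) = 1.03 * (0.29 - 1.6) = -1.3493
exp(--1.3493) = 3.8547
P = 1 / (1 + 3.8547)
P = 0.206

0.206


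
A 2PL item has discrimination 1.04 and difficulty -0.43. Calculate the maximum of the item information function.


For 2PL, max info at theta = b = -0.43
I_max = a^2 / 4 = 1.04^2 / 4
= 1.0816 / 4
I_max = 0.2704

0.2704


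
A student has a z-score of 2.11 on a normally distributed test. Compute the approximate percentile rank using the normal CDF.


CDF(z) = 0.5 * (1 + erf(z/sqrt(2)))
erf(1.492) = 0.9651
CDF = 0.9826
Percentile rank = 0.9826 * 100 = 98.26

98.26


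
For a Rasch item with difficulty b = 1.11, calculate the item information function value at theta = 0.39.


P = 1/(1+exp(-(0.39-1.11))) = 0.3274
I = P*(1-P) = 0.3274 * 0.6726
I = 0.2202

0.2202


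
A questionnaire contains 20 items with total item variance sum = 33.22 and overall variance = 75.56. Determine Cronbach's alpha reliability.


alpha = (k/(k-1)) * (1 - sum(si^2)/s_total^2)
= (20/19) * (1 - 33.22/75.56)
alpha = 0.5898

0.5898


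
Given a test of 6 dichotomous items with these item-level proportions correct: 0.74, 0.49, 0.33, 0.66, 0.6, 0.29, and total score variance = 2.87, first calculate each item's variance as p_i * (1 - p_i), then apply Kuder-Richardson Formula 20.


For each item, compute p_i * q_i:
  Item 1: 0.74 * 0.26 = 0.1924
  Item 2: 0.49 * 0.51 = 0.2499
  Item 3: 0.33 * 0.67 = 0.2211
  Item 4: 0.66 * 0.34 = 0.2244
  Item 5: 0.6 * 0.4 = 0.24
  Item 6: 0.29 * 0.71 = 0.2059
Sum(p_i * q_i) = 0.1924 + 0.2499 + 0.2211 + 0.2244 + 0.24 + 0.2059 = 1.3337
KR-20 = (k/(k-1)) * (1 - Sum(p_i*q_i) / Var_total)
= (6/5) * (1 - 1.3337/2.87)
= 1.2 * 0.5353
KR-20 = 0.6424

0.6424


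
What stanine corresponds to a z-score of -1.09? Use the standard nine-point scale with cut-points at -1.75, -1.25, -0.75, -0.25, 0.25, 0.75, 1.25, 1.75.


Stanine boundaries: [-1.75, -1.25, -0.75, -0.25, 0.25, 0.75, 1.25, 1.75]
z = -1.09
Check each boundary:
  z >= -1.75 -> could be stanine 2
  z >= -1.25 -> could be stanine 3
  z < -0.75
  z < -0.25
  z < 0.25
  z < 0.75
  z < 1.25
  z < 1.75
Highest qualifying boundary gives stanine = 3

3


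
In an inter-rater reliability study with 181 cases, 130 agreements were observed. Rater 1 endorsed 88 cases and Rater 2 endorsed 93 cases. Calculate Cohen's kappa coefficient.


P_o = 130/181 = 0.718232
P_e = (88*93 + 93*88) / 32761 = 0.499618
kappa = (P_o - P_e) / (1 - P_e)
kappa = (0.718232 - 0.499618) / (1 - 0.499618)
kappa = 0.4369

0.4369


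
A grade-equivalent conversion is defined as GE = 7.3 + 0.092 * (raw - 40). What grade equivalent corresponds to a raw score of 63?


raw - median = 63 - 40 = 23
slope * diff = 0.092 * 23 = 2.116
GE = 7.3 + 2.116
GE = 9.416

9.416


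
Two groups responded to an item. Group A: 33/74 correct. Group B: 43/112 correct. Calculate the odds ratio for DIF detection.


Odds_A = 33/41 = 0.8049
Odds_B = 43/69 = 0.6232
OR = Odds_A / Odds_B = 0.8049 / 0.6232
Exactly, OR = (33 * 69) / (41 * 43) = 2277 / 1763
OR = 1.2915

1.2915


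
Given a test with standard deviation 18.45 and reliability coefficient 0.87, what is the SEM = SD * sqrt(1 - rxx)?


SEM = SD * sqrt(1 - rxx)
SEM = 18.45 * sqrt(1 - 0.87)
SEM = 18.45 * sqrt(0.13) = 18.45 * 0.360555
SEM = 6.6522

6.6522


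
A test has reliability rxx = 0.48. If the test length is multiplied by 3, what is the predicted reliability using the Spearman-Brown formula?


r_new = (n * rxx) / (1 + (n-1) * rxx)
r_new = (3 * 0.48) / (1 + 2 * 0.48)
r_new = 1.44 / 1.96
r_new = 0.7347

0.7347


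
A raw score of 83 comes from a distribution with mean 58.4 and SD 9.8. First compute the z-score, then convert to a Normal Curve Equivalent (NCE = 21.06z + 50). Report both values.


z = (X - mean) / SD = (83 - 58.4) / 9.8
z = 24.6 / 9.8
z = 2.5102
NCE = NCE = 21.06z + 50
Carry z at full precision (z = 24.6 / 9.8) into the conversion:
NCE = 21.06 * (24.6 / 9.8) + 50 = 518.076 / 9.8 + 50
NCE = 52.8649 + 50
NCE = 102.8649

102.8649


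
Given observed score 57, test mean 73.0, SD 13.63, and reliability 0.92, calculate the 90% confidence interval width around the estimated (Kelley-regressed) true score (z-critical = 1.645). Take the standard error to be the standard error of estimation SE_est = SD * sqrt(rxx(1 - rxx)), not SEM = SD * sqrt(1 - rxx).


True score estimate = 0.92*57 + 0.08*73.0 = 58.28
SE_est = SD * sqrt(rxx * (1 - rxx)) = 13.63 * sqrt(0.92 * 0.08) = 13.63 * sqrt(0.0736) = 3.697726
CI = T_est +/- z * SE_est, so width = 2 * z * SE_est = 2 * 1.645 * 3.697726
Width = 12.1655

12.1655


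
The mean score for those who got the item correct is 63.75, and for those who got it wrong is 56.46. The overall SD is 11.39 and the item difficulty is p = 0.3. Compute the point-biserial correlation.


q = 1 - p = 0.7
rpb = ((M1 - M0) / SD) * sqrt(p * q)
rpb = ((63.75 - 56.46) / 11.39) * sqrt(0.3 * 0.7)
rpb = 0.2933

0.2933


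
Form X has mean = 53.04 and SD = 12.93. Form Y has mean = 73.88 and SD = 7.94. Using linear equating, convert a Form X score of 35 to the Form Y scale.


slope = SD_Y / SD_X = 7.94 / 12.93 ~ 0.6141
intercept = mean_Y - slope * mean_X = 73.88 - (7.94 / 12.93) * 53.04 ~ 41.3094
Y = slope * X + intercept. To avoid rounding drift from the rounded slope/intercept, evaluate the equivalent form Y = mean_Y + SD_Y * (X - mean_X) / SD_X at full precision:
Y = 73.88 + 7.94 * (35 - 53.04) / 12.93
Y = 73.88 - 7.94 * 18.04 / 12.93
Y = 73.88 - 143.2376 / 12.93
Y = 73.88 - 11.0779
Y = 62.8021

62.8021


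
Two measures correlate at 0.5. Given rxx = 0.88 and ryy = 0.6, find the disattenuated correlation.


r_corrected = rxy / sqrt(rxx * ryy)
= 0.5 / sqrt(0.88 * 0.6)
= 0.5 / sqrt(0.528)
= 0.5 / 0.726636
r_corrected = 0.6881

0.6881


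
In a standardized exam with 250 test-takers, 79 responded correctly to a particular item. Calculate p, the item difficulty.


Item difficulty p = number correct / total examinees
p = 79 / 250
p = 0.316

0.316


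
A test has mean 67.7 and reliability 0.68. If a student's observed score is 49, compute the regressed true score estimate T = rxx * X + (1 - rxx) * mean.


T_est = rxx * X + (1 - rxx) * mean
T_est = 0.68 * 49 + 0.32 * 67.7
T_est = 33.32 + 21.664
T_est = 54.984

54.984


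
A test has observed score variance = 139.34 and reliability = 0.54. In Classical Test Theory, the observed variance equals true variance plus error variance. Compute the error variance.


var_true = rxx * var_obs = 0.54 * 139.34 = 75.2436
var_error = var_obs - var_true
var_error = 139.34 - 75.2436
var_error = 64.0964

64.0964


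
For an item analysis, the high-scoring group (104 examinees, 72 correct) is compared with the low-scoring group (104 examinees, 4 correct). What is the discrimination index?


p_upper = 72/104 = 0.6923
p_lower = 4/104 = 0.0385
D = 0.6923 - 0.0385 = 0.6538

0.6538


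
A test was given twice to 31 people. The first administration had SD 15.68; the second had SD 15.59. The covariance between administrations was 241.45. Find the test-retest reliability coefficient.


r = cov(X,Y) / (SD_X * SD_Y)
r = 241.45 / (15.68 * 15.59)
r = 241.45 / 244.4512
r = 0.9877

0.9877


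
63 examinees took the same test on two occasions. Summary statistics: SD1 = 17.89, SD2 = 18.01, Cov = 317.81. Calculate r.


r = cov(X,Y) / (SD_X * SD_Y)
r = 317.81 / (17.89 * 18.01)
r = 317.81 / 322.1989
r = 0.9864

0.9864


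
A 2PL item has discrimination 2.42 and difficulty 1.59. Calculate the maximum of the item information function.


For 2PL, max info at theta = b = 1.59
I_max = a^2 / 4 = 2.42^2 / 4
= 5.8564 / 4
I_max = 1.4641

1.4641


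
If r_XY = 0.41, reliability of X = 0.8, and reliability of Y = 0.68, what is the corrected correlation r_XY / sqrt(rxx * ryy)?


r_corrected = rxy / sqrt(rxx * ryy)
= 0.41 / sqrt(0.8 * 0.68)
= 0.41 / sqrt(0.544)
= 0.41 / 0.737564
r_corrected = 0.5559

0.5559


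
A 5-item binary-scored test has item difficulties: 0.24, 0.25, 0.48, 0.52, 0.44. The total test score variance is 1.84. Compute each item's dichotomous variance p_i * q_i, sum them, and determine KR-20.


For each item, compute p_i * q_i:
  Item 1: 0.24 * 0.76 = 0.1824
  Item 2: 0.25 * 0.75 = 0.1875
  Item 3: 0.48 * 0.52 = 0.2496
  Item 4: 0.52 * 0.48 = 0.2496
  Item 5: 0.44 * 0.56 = 0.2464
Sum(p_i * q_i) = 0.1824 + 0.1875 + 0.2496 + 0.2496 + 0.2464 = 1.1155
KR-20 = (k/(k-1)) * (1 - Sum(p_i*q_i) / Var_total)
= (5/4) * (1 - 1.1155/1.84)
= 1.25 * 0.3938
KR-20 = 0.4922

0.4922


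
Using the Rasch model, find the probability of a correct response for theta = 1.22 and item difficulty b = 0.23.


theta - b = 1.22 - 0.23 = 0.99
exp(-(theta - b)) = exp(-0.99) = 0.3716
P = 1 / (1 + 0.3716)
P = 0.7291

0.7291


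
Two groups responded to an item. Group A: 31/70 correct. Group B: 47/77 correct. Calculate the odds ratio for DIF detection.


Odds_A = 31/39 = 0.7949
Odds_B = 47/30 = 1.5667
OR = Odds_A / Odds_B = 0.7949 / 1.5667
Exactly, OR = (31 * 30) / (39 * 47) = 930 / 1833
OR = 0.5074

0.5074


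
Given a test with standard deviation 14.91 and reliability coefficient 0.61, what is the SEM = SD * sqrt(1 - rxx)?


SEM = SD * sqrt(1 - rxx)
SEM = 14.91 * sqrt(1 - 0.61)
SEM = 14.91 * sqrt(0.39) = 14.91 * 0.6245
SEM = 9.3113

9.3113


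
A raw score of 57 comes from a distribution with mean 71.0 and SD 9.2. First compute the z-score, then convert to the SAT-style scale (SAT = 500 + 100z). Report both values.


z = (X - mean) / SD = (57 - 71.0) / 9.2
z = -14.0 / 9.2
z = -1.5217
SAT-scale = SAT = 500 + 100z
Carry z at full precision (z = -14.0 / 9.2) into the conversion:
SAT-scale = 500 + 100 * (-14.0 / 9.2) = 500 + -1400 / 9.2
SAT-scale = 500 + -152.1739
SAT-scale = 347.8261

347.8261


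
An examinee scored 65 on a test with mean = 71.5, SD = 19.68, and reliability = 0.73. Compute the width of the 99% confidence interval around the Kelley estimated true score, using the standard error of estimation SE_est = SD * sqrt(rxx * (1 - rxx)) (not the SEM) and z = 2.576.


True score estimate = 0.73*65 + 0.27*71.5 = 66.755
SE_est = SD * sqrt(rxx * (1 - rxx)) = 19.68 * sqrt(0.73 * 0.27) = 19.68 * sqrt(0.1971) = 8.737122
CI = T_est +/- z * SE_est, so width = 2 * z * SE_est = 2 * 2.576 * 8.737122
Width = 45.0137

45.0137


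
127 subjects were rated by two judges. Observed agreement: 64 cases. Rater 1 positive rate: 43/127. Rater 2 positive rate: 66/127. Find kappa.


P_o = 64/127 = 0.503937
P_e = (43*66 + 84*61) / 16129 = 0.493645
kappa = (P_o - P_e) / (1 - P_e)
kappa = (0.503937 - 0.493645) / (1 - 0.493645)
kappa = 0.0203

0.0203


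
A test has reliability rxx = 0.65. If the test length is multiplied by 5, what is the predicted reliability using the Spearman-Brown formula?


r_new = (n * rxx) / (1 + (n-1) * rxx)
r_new = (5 * 0.65) / (1 + 4 * 0.65)
r_new = 3.25 / 3.6
r_new = 0.9028

0.9028


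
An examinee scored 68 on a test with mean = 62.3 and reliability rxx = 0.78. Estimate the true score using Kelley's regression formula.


T_est = rxx * X + (1 - rxx) * mean
T_est = 0.78 * 68 + 0.22 * 62.3
T_est = 53.04 + 13.706
T_est = 66.746

66.746


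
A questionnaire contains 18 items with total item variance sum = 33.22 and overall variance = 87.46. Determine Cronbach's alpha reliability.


alpha = (k/(k-1)) * (1 - sum(si^2)/s_total^2)
= (18/17) * (1 - 33.22/87.46)
alpha = 0.6566

0.6566


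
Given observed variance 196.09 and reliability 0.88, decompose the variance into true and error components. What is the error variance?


var_true = rxx * var_obs = 0.88 * 196.09 = 172.5592
var_error = var_obs - var_true
var_error = 196.09 - 172.5592
var_error = 23.5308

23.5308


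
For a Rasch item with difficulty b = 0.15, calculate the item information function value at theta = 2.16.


P = 1/(1+exp(-(2.16-0.15))) = 0.8818
I = P*(1-P) = 0.8818 * 0.1182
I = 0.1042

0.1042


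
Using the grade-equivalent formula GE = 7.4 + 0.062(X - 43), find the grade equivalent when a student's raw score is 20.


raw - median = 20 - 43 = -23
slope * diff = 0.062 * -23 = -1.426
GE = 7.4 + -1.426
GE = 5.974

5.974


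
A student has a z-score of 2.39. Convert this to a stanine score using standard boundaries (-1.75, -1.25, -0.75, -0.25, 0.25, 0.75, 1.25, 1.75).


Stanine boundaries: [-1.75, -1.25, -0.75, -0.25, 0.25, 0.75, 1.25, 1.75]
z = 2.39
Check each boundary:
  z >= -1.75 -> could be stanine 2
  z >= -1.25 -> could be stanine 3
  z >= -0.75 -> could be stanine 4
  z >= -0.25 -> could be stanine 5
  z >= 0.25 -> could be stanine 6
  z >= 0.75 -> could be stanine 7
  z >= 1.25 -> could be stanine 8
  z >= 1.75 -> could be stanine 9
Highest qualifying boundary gives stanine = 9

9


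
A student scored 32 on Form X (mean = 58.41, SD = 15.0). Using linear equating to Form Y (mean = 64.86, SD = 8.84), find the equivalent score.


slope = SD_Y / SD_X = 8.84 / 15.0 ~ 0.5893
intercept = mean_Y - slope * mean_X = 64.86 - (8.84 / 15.0) * 58.41 ~ 30.437
Y = slope * X + intercept. To avoid rounding drift from the rounded slope/intercept, evaluate the equivalent form Y = mean_Y + SD_Y * (X - mean_X) / SD_X at full precision:
Y = 64.86 + 8.84 * (32 - 58.41) / 15.0
Y = 64.86 - 8.84 * 26.41 / 15.0
Y = 64.86 - 233.4644 / 15.0
Y = 64.86 - 15.5643
Y = 49.2957

49.2957


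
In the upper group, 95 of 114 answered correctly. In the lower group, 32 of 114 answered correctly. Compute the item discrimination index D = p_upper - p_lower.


p_upper = 95/114 = 0.8333
p_lower = 32/114 = 0.2807
D = 0.8333 - 0.2807 = 0.5526

0.5526


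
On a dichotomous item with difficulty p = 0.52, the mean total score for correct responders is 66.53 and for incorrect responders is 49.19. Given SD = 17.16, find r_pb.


q = 1 - p = 0.48
rpb = ((M1 - M0) / SD) * sqrt(p * q)
rpb = ((66.53 - 49.19) / 17.16) * sqrt(0.52 * 0.48)
rpb = 0.5048

0.5048


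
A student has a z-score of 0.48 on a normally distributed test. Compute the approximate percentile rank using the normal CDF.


CDF(z) = 0.5 * (1 + erf(z/sqrt(2)))
erf(0.3394) = 0.3688
CDF = 0.6844
Percentile rank = 0.6844 * 100 = 68.44

68.44


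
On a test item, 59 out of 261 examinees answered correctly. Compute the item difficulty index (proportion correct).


Item difficulty p = number correct / total examinees
p = 59 / 261
p = 0.2261

0.2261


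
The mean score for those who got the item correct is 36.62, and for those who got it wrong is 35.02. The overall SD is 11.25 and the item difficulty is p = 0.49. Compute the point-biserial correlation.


q = 1 - p = 0.51
rpb = ((M1 - M0) / SD) * sqrt(p * q)
rpb = ((36.62 - 35.02) / 11.25) * sqrt(0.49 * 0.51)
rpb = 0.0711

0.0711


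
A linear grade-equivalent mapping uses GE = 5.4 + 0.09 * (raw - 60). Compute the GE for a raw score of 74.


raw - median = 74 - 60 = 14
slope * diff = 0.09 * 14 = 1.26
GE = 5.4 + 1.26
GE = 6.66

6.66


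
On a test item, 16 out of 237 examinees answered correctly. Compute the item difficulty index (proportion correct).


Item difficulty p = number correct / total examinees
p = 16 / 237
p = 0.0675

0.0675


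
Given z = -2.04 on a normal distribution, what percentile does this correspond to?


CDF(z) = 0.5 * (1 + erf(z/sqrt(2)))
erf(-1.4425) = -0.9586
CDF = 0.0207
Percentile rank = 0.0207 * 100 = 2.07

2.07


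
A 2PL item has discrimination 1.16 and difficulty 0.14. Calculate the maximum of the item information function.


For 2PL, max info at theta = b = 0.14
I_max = a^2 / 4 = 1.16^2 / 4
= 1.3456 / 4
I_max = 0.3364

0.3364


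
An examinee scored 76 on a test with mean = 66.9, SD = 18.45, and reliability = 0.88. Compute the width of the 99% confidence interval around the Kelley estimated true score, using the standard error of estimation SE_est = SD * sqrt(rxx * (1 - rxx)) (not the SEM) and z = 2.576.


True score estimate = 0.88*76 + 0.12*66.9 = 74.908
SE_est = SD * sqrt(rxx * (1 - rxx)) = 18.45 * sqrt(0.88 * 0.12) = 18.45 * sqrt(0.1056) = 5.99554
CI = T_est +/- z * SE_est, so width = 2 * z * SE_est = 2 * 2.576 * 5.99554
Width = 30.889

30.889


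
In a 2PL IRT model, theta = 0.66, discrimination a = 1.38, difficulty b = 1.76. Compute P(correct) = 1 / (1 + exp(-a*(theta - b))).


a*(theta - b) = 1.38 * (0.66 - 1.76) = -1.518
exp(--1.518) = 4.5631
P = 1 / (1 + 4.5631)
P = 0.1798

0.1798


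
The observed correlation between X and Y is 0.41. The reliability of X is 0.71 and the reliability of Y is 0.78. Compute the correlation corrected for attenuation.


r_corrected = rxy / sqrt(rxx * ryy)
= 0.41 / sqrt(0.71 * 0.78)
= 0.41 / sqrt(0.5538)
= 0.41 / 0.744177
r_corrected = 0.5509

0.5509


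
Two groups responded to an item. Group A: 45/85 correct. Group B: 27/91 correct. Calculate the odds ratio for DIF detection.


Odds_A = 45/40 = 1.125
Odds_B = 27/64 = 0.4219
OR = Odds_A / Odds_B = 1.125 / 0.4219
Exactly, OR = (45 * 64) / (40 * 27) = 2880 / 1080
OR = 2.6667

2.6667


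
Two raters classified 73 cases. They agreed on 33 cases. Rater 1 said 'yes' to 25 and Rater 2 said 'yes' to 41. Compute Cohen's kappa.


P_o = 33/73 = 0.452055
P_e = (25*41 + 48*32) / 5329 = 0.480578
kappa = (P_o - P_e) / (1 - P_e)
kappa = (0.452055 - 0.480578) / (1 - 0.480578)
kappa = -0.0549

-0.0549


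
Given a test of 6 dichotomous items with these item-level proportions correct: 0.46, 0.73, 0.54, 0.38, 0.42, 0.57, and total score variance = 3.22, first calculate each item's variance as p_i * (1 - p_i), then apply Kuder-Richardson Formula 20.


For each item, compute p_i * q_i:
  Item 1: 0.46 * 0.54 = 0.2484
  Item 2: 0.73 * 0.27 = 0.1971
  Item 3: 0.54 * 0.46 = 0.2484
  Item 4: 0.38 * 0.62 = 0.2356
  Item 5: 0.42 * 0.58 = 0.2436
  Item 6: 0.57 * 0.43 = 0.2451
Sum(p_i * q_i) = 0.2484 + 0.1971 + 0.2484 + 0.2356 + 0.2436 + 0.2451 = 1.4182
KR-20 = (k/(k-1)) * (1 - Sum(p_i*q_i) / Var_total)
= (6/5) * (1 - 1.4182/3.22)
= 1.2 * 0.5596
KR-20 = 0.6715

0.6715


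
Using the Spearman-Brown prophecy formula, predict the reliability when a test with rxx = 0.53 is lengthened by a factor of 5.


r_new = (n * rxx) / (1 + (n-1) * rxx)
r_new = (5 * 0.53) / (1 + 4 * 0.53)
r_new = 2.65 / 3.12
r_new = 0.8494

0.8494


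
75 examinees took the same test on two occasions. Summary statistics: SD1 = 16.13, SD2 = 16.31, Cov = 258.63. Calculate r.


r = cov(X,Y) / (SD_X * SD_Y)
r = 258.63 / (16.13 * 16.31)
r = 258.63 / 263.0803
r = 0.9831

0.9831


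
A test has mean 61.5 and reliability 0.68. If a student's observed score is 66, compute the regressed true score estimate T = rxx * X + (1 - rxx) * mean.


T_est = rxx * X + (1 - rxx) * mean
T_est = 0.68 * 66 + 0.32 * 61.5
T_est = 44.88 + 19.68
T_est = 64.56

64.56


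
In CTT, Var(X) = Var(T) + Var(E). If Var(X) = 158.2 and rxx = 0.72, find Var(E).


var_true = rxx * var_obs = 0.72 * 158.2 = 113.904
var_error = var_obs - var_true
var_error = 158.2 - 113.904
var_error = 44.296

44.296
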